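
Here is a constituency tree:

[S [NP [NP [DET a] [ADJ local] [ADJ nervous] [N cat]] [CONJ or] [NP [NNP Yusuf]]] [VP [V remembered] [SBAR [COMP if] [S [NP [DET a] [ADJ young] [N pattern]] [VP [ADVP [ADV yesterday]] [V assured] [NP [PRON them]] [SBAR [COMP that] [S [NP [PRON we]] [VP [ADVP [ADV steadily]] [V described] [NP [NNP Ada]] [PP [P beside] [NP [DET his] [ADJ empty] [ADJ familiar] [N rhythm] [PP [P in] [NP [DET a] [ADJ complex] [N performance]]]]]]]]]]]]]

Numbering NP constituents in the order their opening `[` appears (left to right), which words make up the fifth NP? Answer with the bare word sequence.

them

Opening `[NP` markers occur at word positions 1, 1, 6, 9, 14, 16, 19, 21, 26; the fifth of these opens the constituent [NP them].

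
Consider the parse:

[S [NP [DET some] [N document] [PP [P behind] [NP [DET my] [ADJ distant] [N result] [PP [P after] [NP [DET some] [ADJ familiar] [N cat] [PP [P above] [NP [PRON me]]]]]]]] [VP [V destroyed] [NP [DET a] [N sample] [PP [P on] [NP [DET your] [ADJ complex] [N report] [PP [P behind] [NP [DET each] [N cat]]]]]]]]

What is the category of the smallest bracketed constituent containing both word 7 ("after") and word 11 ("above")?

PP

The smallest bracket enclosing both words is [PP after some familiar cat above me], so the label is PP.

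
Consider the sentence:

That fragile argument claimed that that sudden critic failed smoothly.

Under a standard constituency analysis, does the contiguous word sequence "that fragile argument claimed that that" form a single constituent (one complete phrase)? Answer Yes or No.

The sequence begins inside the noun phrase "that fragile argument" and ends inside the verb phrase "claimed that that sudden critic failed smoothly"; it crosses a phrase boundary, so no single node in the tree spans exactly those words.

No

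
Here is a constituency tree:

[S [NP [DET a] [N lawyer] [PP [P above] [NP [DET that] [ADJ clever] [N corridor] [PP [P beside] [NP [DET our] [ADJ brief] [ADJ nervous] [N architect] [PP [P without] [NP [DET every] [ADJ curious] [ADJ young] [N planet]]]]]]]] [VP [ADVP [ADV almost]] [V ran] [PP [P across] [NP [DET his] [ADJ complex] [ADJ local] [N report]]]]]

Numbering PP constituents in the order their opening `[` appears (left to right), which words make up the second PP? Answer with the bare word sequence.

The PP opening brackets appear, in order, over: "above that clever corridor beside our brief nervous architect without every curious young planet"; "beside our brief nervous architect without every curious young planet"; "without every curious young planet"; "across his complex local report". The second one spans "beside our brief nervous architect without every curious young planet".

beside our brief nervous architect without every curious young planet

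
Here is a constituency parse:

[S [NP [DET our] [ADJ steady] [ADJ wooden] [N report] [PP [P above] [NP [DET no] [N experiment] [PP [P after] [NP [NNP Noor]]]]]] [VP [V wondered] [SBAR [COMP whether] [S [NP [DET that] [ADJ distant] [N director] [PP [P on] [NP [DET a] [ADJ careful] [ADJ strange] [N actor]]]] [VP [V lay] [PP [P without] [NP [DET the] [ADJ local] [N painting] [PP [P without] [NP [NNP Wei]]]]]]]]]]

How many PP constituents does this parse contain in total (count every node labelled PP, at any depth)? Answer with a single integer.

5

Scanning left to right, an opening `[PP` appears at word positions 5, 8, 15, 21, 25 — 5 in total.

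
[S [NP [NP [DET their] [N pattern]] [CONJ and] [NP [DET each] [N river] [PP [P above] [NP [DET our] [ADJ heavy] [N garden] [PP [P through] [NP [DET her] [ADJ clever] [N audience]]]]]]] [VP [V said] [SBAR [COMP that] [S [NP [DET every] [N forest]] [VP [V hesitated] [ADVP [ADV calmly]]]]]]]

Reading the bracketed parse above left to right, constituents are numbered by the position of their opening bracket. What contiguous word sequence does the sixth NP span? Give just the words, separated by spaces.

every forest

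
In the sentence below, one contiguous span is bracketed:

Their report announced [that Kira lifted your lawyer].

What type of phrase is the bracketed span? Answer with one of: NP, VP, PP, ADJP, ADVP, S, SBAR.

SBAR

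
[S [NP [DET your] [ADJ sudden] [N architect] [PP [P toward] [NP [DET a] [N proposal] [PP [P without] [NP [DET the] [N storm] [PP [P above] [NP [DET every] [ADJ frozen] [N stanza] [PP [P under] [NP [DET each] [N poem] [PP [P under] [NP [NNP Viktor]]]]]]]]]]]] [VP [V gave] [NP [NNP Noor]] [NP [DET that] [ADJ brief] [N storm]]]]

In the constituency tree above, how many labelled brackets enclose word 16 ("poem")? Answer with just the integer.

11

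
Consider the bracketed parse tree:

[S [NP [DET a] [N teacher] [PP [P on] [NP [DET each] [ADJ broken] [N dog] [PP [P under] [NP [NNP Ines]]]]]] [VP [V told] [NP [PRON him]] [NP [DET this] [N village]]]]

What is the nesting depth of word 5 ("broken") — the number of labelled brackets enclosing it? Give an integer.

5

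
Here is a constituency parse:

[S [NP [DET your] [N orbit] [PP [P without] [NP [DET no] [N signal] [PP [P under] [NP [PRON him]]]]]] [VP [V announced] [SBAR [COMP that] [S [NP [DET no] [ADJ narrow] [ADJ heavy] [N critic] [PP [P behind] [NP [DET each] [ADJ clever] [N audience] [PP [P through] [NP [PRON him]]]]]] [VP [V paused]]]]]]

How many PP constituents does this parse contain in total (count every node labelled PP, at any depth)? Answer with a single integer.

Scanning left to right, an opening `[PP` appears at word positions 3, 6, 14, 18 — 4 in total.

4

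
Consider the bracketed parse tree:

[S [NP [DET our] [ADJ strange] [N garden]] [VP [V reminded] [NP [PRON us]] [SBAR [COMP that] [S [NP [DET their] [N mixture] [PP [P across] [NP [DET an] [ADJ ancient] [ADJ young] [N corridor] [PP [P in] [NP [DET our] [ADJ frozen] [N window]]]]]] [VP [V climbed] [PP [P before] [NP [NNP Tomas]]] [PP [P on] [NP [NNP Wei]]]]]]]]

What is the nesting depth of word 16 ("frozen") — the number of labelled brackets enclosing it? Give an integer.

10

The word sits inside ADJ, which is inside NP, inside PP, inside NP, inside PP, inside NP, inside S, inside SBAR, inside VP, inside S — 10 brackets in all.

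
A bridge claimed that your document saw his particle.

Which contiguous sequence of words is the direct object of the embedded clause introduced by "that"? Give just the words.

his particle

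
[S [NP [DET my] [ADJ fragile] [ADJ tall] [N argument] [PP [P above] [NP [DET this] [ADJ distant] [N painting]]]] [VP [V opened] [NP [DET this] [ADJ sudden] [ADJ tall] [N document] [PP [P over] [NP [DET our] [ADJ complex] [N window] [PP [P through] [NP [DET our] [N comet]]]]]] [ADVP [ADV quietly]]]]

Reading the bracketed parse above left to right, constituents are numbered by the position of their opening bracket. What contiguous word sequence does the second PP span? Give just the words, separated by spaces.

over our complex window through our comet

The PP opening brackets appear, in order, over: "above this distant painting"; "over our complex window through our comet"; "through our comet". The second one spans "over our complex window through our comet".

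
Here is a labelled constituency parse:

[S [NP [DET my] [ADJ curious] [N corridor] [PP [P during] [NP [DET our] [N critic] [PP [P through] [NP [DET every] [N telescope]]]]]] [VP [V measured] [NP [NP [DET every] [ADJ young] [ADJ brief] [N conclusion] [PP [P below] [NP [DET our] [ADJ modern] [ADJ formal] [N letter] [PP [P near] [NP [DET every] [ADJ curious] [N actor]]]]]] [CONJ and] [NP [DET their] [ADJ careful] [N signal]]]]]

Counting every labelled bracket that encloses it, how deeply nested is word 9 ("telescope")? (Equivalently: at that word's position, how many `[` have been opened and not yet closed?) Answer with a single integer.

Path from the root down to the word: S → NP → PP → NP → PP → NP → N. That is 7 enclosing brackets.

7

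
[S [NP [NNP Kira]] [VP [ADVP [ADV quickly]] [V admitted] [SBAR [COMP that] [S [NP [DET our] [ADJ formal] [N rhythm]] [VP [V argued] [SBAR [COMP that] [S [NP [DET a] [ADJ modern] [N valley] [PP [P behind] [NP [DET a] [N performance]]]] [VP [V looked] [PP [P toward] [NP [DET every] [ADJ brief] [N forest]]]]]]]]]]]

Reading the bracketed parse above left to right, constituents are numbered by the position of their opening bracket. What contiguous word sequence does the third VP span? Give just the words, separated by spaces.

looked toward every brief forest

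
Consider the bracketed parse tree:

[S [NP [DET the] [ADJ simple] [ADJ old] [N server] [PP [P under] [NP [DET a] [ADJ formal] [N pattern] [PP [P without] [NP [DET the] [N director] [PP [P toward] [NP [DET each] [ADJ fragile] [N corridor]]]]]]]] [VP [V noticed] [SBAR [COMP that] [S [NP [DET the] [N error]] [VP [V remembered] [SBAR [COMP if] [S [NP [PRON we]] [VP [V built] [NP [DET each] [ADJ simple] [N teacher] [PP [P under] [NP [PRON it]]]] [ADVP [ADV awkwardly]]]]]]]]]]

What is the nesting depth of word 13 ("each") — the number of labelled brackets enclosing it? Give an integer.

The word sits inside DET, which is inside NP, inside PP, inside NP, inside PP, inside NP, inside PP, inside NP, inside S — 9 brackets in all.

9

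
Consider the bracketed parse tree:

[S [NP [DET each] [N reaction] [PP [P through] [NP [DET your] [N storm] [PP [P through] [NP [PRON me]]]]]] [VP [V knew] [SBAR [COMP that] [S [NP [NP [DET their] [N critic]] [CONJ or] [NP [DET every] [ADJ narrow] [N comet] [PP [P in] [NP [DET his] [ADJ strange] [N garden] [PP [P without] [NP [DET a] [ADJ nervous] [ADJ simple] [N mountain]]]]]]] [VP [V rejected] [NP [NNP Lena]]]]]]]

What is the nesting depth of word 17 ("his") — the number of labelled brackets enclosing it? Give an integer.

9

The word sits inside DET, which is inside NP, inside PP, inside NP, inside NP, inside S, inside SBAR, inside VP, inside S — 9 brackets in all.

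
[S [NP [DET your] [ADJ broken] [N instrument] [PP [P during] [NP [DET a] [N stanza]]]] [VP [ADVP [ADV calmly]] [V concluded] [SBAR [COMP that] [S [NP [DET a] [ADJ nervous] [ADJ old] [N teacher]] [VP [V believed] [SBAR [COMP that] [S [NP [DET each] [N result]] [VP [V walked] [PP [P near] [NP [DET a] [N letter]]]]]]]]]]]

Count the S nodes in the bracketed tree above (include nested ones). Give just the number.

Scanning left to right, an opening `[S` appears at word positions 1, 10, 16 — 3 in total.

3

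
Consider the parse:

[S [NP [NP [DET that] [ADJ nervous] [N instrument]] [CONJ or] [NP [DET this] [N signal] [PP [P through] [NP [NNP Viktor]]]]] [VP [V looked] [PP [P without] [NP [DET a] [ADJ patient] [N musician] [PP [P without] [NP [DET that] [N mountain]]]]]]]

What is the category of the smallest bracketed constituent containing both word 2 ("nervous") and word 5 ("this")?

Both words fall inside [NP that nervous instrument or this signal through Viktor] (words 1–8), and no smaller constituent contains them both. Label: NP.

NP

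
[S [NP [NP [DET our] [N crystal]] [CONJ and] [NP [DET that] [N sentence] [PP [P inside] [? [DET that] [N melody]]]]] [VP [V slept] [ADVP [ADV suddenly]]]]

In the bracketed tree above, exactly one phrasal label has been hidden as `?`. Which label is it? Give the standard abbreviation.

NP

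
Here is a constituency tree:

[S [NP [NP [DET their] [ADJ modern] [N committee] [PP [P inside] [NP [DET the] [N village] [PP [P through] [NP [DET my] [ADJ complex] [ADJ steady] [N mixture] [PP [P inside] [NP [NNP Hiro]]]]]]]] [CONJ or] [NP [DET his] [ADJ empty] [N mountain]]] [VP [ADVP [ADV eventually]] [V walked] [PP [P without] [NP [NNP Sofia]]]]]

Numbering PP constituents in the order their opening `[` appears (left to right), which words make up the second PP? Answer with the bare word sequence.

The PP opening brackets appear, in order, over: "inside the village through my complex steady mixture inside Hiro"; "through my complex steady mixture inside Hiro"; "inside Hiro"; "without Sofia". The second one spans "through my complex steady mixture inside Hiro".

through my complex steady mixture inside Hiro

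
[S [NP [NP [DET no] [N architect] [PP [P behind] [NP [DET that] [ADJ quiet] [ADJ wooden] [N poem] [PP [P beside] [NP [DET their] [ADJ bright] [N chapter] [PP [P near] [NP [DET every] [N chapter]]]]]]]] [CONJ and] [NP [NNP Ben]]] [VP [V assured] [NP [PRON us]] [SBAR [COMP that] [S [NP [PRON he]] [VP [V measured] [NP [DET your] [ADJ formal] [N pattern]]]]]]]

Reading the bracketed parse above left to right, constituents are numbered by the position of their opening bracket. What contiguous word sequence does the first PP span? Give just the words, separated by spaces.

behind that quiet wooden poem beside their bright chapter near every chapter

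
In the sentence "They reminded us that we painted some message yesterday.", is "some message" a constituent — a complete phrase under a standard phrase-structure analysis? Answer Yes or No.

"some message" is exactly the noun phrase [NP some message], a complete constituent.

Yes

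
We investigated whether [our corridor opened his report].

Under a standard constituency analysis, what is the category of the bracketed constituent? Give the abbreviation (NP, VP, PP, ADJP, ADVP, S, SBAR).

S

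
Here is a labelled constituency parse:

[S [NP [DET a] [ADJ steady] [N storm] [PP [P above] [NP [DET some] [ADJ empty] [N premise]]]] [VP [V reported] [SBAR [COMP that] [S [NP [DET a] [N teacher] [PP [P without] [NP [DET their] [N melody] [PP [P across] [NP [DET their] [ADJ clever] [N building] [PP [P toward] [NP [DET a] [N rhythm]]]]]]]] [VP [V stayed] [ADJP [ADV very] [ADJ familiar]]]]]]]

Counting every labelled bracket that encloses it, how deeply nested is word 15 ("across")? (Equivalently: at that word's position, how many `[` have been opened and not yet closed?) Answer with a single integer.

Counting open brackets not yet closed at "across": [S [VP [SBAR [S [NP [PP [NP [PP [P = 9.

9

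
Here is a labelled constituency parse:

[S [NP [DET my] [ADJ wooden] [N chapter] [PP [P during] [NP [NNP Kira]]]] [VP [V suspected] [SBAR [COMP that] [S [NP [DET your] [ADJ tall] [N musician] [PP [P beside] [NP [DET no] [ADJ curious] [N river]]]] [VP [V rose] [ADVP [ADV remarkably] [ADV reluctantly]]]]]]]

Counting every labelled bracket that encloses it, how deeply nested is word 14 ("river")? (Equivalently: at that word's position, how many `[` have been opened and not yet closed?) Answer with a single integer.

8

Counting open brackets not yet closed at "river": [S [VP [SBAR [S [NP [PP [NP [N = 8.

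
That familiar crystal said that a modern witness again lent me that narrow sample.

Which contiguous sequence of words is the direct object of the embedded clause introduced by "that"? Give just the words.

The verb of the embedded clause introduced by "that" is "lent"; its direct object is the NP "that narrow sample".

that narrow sample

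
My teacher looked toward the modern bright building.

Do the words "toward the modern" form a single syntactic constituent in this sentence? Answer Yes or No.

No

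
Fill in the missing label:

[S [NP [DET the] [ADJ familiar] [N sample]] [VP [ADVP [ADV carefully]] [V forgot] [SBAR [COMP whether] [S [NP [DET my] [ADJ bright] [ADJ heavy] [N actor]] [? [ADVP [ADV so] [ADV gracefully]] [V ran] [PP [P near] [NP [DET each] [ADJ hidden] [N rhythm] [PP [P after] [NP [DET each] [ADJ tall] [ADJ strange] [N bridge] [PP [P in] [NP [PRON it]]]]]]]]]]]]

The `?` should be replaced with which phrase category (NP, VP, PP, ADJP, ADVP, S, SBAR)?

VP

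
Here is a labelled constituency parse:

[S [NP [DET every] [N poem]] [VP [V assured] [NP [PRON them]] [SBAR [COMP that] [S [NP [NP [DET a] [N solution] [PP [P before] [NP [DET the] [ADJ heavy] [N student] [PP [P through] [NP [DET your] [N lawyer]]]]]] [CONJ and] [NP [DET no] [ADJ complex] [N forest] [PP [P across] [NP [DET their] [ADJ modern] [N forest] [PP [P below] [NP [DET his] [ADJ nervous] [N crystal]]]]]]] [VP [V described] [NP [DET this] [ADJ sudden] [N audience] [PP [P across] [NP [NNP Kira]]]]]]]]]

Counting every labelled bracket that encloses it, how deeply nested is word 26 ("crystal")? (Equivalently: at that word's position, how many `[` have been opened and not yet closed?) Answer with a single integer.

11

Counting open brackets not yet closed at "crystal": [S [VP [SBAR [S [NP [NP [PP [NP [PP [NP [N = 11.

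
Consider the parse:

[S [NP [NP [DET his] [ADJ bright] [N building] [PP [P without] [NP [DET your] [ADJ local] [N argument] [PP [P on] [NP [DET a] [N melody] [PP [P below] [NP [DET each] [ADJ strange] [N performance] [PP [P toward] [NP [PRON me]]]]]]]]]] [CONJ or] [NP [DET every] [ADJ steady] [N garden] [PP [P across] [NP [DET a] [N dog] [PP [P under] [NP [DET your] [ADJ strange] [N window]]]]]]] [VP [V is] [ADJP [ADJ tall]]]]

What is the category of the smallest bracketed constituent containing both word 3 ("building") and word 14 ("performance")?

NP

The smallest bracket enclosing both words is [NP his bright building without your local argument on a melody below each strange performance toward me], so the label is NP.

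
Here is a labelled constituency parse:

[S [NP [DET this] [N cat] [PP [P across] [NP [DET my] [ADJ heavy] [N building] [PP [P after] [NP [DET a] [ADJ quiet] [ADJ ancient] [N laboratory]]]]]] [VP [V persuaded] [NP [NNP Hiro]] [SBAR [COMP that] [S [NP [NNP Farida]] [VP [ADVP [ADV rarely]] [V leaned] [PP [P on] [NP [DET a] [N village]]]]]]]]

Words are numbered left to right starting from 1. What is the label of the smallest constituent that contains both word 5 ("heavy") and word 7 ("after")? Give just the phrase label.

NP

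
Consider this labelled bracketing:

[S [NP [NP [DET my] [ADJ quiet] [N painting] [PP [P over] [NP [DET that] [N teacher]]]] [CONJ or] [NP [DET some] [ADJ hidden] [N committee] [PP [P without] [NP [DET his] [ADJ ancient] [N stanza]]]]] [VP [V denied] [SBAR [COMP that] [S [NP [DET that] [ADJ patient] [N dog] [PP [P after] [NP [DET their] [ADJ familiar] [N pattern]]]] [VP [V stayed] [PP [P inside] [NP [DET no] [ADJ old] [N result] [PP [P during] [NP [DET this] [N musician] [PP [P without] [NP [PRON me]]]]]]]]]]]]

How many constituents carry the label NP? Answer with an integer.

10

Listing each NP by its span: [NP my quiet painting over that teacher or some hidden committee without his ancient stanza]; [NP my quiet painting over that teacher]; [NP that teacher]; [NP some hidden committee without his ancient stanza]; [NP his ancient stanza]; [NP that patient dog after their familiar pattern] … — that makes 10.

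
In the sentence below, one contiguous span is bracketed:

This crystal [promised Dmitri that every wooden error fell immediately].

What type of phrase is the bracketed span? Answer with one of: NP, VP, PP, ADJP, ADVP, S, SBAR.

The span is built around the verb "promised" — a verb phrase (VP).

VP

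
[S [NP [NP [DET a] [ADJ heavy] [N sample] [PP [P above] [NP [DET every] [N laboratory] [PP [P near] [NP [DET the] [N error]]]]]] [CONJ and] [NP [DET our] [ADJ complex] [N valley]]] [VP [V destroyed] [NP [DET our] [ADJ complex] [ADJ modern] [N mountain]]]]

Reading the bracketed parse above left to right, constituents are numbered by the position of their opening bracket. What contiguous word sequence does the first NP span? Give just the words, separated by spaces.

a heavy sample above every laboratory near the error and our complex valley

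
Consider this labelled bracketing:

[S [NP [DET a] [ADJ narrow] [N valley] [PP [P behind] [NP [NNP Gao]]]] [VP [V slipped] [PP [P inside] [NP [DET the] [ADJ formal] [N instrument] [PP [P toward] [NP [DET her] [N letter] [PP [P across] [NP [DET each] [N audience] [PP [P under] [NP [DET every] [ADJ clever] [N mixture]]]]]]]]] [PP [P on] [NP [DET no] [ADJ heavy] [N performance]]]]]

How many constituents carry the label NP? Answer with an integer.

Listing each NP by its span: [NP a narrow valley behind Gao]; [NP Gao]; [NP the formal instrument toward her letter across each audience under every clever mixture]; [NP her letter across each audience under every clever mixture]; [NP each audience under every clever mixture]; [NP every clever mixture] … — that makes 7.

7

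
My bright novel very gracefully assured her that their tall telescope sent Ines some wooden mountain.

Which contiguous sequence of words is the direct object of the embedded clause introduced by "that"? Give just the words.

some wooden mountain

"sent" heads the VP of the embedded clause introduced by "that", and "some wooden mountain" is its direct object.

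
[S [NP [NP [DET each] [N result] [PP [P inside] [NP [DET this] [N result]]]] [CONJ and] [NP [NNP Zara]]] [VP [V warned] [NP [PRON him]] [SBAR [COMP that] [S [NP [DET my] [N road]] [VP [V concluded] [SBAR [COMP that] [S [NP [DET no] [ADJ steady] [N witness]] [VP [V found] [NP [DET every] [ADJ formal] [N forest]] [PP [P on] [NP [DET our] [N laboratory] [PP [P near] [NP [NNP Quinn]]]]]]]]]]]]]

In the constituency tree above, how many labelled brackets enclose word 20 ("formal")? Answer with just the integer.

10

Counting open brackets not yet closed at "formal": [S [VP [SBAR [S [VP [SBAR [S [VP [NP [ADJ = 10.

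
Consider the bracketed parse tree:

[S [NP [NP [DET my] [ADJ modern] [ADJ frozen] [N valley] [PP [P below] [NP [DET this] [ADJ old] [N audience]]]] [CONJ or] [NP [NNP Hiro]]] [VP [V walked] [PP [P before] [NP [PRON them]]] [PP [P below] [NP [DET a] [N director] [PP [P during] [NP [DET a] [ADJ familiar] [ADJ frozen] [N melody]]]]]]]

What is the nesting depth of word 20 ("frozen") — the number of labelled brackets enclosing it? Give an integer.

Counting open brackets not yet closed at "frozen": [S [VP [PP [NP [PP [NP [ADJ = 7.

7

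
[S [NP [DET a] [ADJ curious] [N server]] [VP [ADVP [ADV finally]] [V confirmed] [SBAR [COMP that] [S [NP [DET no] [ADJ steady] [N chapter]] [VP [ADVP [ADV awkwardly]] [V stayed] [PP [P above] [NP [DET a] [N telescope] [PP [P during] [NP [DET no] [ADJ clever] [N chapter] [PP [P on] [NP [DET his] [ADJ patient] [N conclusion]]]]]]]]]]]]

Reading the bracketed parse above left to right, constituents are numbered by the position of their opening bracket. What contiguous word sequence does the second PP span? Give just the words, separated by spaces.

during no clever chapter on his patient conclusion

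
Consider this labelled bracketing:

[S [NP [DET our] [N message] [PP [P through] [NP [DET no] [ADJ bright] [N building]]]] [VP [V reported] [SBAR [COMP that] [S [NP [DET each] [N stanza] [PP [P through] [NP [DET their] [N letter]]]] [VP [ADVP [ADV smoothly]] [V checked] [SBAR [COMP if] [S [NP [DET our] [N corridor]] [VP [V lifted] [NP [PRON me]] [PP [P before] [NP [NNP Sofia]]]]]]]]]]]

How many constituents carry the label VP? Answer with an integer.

Scanning left to right, an opening `[VP` appears at word positions 7, 14, 19 — 3 in total.

3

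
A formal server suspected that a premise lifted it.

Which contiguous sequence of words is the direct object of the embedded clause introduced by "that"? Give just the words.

The verb of the embedded clause introduced by "that" is "lifted"; its direct object is the NP "it".

it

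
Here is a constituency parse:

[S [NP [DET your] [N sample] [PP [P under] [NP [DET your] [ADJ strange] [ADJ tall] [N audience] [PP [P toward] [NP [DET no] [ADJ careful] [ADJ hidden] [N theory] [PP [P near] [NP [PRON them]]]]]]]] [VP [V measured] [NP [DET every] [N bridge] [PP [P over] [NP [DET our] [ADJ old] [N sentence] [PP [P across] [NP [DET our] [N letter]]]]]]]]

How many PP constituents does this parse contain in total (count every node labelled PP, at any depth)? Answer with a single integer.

5

Scanning left to right, an opening `[PP` appears at word positions 3, 8, 13, 18, 22 — 5 in total.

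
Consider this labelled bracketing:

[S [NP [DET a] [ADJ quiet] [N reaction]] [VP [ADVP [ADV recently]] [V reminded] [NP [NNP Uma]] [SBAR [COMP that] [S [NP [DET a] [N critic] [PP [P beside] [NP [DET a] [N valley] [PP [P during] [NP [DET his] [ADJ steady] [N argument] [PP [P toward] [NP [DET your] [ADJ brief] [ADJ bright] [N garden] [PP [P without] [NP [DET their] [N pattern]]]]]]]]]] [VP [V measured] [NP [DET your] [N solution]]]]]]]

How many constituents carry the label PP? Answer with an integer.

Listing each PP by its span: [PP beside a valley during his steady argument toward your brief bright garden without their pattern]; [PP during his steady argument toward your brief bright garden without their pattern]; [PP toward your brief bright garden without their pattern]; [PP without their pattern] — that makes 4.

4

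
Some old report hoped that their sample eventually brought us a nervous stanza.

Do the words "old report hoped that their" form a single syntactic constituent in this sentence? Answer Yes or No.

No

The smallest constituent containing the whole sequence is the clause [S some old report hoped that their sample eventually brought us a nervous stanza], but the sequence is only part of it — it straddles the boundary between noun phrase "some old report" and verb phrase "hoped that their sample eventually brought us a nervous stanza".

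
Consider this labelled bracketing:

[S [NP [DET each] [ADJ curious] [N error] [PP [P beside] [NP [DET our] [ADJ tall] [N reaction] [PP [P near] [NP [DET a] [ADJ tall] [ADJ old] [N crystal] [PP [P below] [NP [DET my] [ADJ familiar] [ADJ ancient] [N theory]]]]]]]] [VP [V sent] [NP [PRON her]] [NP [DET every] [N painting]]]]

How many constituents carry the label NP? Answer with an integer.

6

The NP constituents are: [NP each curious error beside our tall reaction near a tall old crystal below my familiar ancient theory]; [NP our tall reaction near a tall old crystal below my familiar ancient theory]; [NP a tall old crystal below my familiar ancient theory]; [NP my familiar ancient theory]; [NP her]; [NP every painting]. Total: 6.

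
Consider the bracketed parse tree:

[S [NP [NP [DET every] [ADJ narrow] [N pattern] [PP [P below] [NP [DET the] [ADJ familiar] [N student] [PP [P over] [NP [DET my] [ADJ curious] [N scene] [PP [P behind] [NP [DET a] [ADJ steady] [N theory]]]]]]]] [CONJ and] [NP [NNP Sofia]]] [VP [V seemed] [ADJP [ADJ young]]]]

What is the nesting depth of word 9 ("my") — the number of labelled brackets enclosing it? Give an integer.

8

Path from the root down to the word: S → NP → NP → PP → NP → PP → NP → DET. That is 8 enclosing brackets.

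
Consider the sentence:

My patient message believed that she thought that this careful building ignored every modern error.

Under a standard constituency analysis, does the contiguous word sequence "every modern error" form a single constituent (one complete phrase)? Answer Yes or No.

The sequence corresponds to a single NP node — the noun phrase "every modern error".

Yes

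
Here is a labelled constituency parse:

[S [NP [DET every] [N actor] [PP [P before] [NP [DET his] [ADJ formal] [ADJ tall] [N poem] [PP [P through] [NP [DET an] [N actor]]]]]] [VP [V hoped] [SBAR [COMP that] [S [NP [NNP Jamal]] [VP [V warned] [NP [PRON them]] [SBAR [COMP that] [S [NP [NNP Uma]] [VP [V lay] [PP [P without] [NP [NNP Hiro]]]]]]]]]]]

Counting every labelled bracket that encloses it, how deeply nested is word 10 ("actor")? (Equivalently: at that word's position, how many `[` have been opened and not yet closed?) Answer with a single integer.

The word sits inside N, which is inside NP, inside PP, inside NP, inside PP, inside NP, inside S — 7 brackets in all.

7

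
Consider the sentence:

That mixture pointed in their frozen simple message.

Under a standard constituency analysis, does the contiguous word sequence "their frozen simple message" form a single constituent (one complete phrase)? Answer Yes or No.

Yes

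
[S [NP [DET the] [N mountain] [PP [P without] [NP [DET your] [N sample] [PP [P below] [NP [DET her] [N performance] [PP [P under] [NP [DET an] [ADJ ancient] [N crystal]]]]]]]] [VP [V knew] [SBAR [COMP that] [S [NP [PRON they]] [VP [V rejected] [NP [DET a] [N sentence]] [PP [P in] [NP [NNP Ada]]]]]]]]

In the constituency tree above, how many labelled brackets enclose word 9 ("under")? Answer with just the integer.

8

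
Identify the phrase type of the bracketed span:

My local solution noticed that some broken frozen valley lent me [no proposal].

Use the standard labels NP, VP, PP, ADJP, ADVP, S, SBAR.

The bracketed span "no proposal" is headed by "proposal", making it a noun phrase (NP).

NP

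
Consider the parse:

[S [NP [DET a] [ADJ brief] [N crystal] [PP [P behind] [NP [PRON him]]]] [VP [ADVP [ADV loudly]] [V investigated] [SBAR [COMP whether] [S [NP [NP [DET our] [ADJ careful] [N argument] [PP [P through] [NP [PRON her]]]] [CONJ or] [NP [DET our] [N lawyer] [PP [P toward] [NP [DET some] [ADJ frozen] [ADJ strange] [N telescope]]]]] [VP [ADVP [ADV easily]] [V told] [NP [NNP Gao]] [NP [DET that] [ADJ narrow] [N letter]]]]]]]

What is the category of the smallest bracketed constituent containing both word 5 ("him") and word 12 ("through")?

S

Word 5 lies under S → NP → PP → NP → PRON; word 12 lies under S → VP → SBAR → S → NP → NP → PP → P. The lowest shared node is the S.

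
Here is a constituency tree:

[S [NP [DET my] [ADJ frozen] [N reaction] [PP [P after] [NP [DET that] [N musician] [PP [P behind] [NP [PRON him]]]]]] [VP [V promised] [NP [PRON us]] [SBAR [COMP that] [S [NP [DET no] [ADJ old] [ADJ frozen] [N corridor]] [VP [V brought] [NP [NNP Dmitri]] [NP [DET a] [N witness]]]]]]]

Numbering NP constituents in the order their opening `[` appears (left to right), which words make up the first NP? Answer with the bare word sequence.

The NP opening brackets appear, in order, over: "my frozen reaction after that musician behind him"; "that musician behind him"; "him"; "us"; "no old frozen corridor"; "Dmitri"; "a witness". The first one spans "my frozen reaction after that musician behind him".

my frozen reaction after that musician behind him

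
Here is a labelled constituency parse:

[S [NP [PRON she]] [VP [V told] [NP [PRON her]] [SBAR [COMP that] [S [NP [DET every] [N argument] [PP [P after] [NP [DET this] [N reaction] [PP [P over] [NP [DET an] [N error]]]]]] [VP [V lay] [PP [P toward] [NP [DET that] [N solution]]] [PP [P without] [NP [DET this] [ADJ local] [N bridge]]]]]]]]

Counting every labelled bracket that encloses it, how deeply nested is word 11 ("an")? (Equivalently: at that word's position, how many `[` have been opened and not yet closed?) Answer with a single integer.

10

Path from the root down to the word: S → VP → SBAR → S → NP → PP → NP → PP → NP → DET. That is 10 enclosing brackets.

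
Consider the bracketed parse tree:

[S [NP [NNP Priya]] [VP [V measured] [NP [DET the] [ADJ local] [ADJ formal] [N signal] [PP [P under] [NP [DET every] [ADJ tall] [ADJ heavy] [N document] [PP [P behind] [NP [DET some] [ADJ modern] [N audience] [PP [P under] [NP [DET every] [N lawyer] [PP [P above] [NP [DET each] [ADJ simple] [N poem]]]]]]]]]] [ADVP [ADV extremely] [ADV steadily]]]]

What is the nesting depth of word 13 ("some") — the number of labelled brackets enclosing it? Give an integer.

The word sits inside DET, which is inside NP, inside PP, inside NP, inside PP, inside NP, inside VP, inside S — 8 brackets in all.

8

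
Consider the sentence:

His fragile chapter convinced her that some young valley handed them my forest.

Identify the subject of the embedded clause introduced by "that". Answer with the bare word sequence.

some young valley

The subject of the embedded clause introduced by "that" is the NP immediately before the verb "handed": "some young valley".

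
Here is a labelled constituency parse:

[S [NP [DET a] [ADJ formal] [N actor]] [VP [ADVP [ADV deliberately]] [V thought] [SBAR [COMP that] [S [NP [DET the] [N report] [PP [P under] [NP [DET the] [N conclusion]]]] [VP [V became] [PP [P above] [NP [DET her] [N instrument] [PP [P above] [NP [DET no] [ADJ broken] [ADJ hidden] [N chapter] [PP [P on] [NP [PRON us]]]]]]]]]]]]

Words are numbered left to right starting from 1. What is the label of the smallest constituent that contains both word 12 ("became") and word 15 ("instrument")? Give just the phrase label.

Both words fall inside [VP became above her instrument above no broken hidden chapter on us] (words 12–22), and no smaller constituent contains them both. Label: VP.

VP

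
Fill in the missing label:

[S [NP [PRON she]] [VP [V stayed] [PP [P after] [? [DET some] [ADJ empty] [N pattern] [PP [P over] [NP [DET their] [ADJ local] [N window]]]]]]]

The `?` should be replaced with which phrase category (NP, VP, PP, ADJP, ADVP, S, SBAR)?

NP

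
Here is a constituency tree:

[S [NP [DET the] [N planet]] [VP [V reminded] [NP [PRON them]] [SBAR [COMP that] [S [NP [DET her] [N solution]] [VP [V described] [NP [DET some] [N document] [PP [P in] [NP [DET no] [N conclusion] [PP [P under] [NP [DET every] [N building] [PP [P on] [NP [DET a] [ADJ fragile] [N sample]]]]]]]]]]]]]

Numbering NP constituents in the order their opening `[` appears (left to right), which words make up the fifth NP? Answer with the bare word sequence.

no conclusion under every building on a fragile sample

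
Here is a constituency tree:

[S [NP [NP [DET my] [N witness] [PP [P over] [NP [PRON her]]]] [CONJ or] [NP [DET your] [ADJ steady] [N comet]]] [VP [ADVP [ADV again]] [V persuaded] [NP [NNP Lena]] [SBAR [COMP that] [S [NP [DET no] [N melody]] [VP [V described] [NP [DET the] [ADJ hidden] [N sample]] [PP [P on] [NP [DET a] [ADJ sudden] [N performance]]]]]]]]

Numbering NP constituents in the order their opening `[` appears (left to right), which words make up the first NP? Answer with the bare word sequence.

my witness over her or your steady comet

Opening `[NP` markers occur at word positions 1, 1, 4, 6, 11, 13, 16, 20; the first of these opens the constituent [NP my witness over her or your steady comet].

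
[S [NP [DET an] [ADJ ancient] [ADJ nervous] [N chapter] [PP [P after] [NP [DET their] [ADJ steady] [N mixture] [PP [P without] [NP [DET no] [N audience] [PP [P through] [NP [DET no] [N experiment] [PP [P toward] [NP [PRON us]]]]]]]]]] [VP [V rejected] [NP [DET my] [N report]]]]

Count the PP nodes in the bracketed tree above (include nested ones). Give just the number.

The PP constituents are: [PP after their steady mixture without no audience through no experiment toward us]; [PP without no audience through no experiment toward us]; [PP through no experiment toward us]; [PP toward us]. Total: 4.

4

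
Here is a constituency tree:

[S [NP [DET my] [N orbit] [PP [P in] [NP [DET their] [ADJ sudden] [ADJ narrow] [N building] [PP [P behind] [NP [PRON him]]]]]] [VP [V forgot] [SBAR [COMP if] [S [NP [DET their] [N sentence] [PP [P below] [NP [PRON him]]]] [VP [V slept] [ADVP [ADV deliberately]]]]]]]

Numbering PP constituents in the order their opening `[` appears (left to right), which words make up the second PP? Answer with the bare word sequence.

The PP opening brackets appear, in order, over: "in their sudden narrow building behind him"; "behind him"; "below him". The second one spans "behind him".

behind him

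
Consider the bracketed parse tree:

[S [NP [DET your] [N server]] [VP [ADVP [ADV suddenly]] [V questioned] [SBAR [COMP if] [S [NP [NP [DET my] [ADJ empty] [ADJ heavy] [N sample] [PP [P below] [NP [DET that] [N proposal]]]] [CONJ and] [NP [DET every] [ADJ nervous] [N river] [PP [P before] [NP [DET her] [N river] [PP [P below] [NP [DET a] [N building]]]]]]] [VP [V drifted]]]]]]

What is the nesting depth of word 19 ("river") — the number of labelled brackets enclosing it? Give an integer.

The word sits inside N, which is inside NP, inside PP, inside NP, inside NP, inside S, inside SBAR, inside VP, inside S — 9 brackets in all.

9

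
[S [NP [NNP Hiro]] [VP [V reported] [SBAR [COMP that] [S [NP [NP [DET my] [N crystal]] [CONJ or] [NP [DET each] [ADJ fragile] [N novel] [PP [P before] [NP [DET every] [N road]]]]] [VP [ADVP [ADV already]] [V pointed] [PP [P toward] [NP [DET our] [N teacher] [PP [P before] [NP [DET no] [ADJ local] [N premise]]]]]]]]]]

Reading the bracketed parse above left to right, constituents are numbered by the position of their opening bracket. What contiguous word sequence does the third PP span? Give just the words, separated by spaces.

before no local premise

Opening `[PP` markers occur at word positions 10, 15, 18; the third of these opens the constituent [PP before no local premise].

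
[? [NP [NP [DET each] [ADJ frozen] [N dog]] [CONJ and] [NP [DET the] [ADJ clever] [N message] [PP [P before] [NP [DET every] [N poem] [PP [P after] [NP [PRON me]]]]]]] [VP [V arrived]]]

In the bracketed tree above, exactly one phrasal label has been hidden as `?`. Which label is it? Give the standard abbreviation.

Looking at what the `?` directly dominates — NP, VP — this is a clause (S).

S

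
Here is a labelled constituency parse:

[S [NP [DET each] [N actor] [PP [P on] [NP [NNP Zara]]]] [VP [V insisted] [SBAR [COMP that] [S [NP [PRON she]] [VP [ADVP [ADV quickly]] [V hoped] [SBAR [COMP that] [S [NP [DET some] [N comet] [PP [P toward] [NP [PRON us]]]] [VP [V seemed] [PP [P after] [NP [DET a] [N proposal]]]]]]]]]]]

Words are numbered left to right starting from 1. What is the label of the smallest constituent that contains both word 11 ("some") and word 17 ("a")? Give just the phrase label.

Word 11 lies under S → VP → SBAR → S → VP → SBAR → S → NP → DET; word 17 lies under S → VP → SBAR → S → VP → SBAR → S → VP → PP → NP → DET. The lowest shared node is the S.

S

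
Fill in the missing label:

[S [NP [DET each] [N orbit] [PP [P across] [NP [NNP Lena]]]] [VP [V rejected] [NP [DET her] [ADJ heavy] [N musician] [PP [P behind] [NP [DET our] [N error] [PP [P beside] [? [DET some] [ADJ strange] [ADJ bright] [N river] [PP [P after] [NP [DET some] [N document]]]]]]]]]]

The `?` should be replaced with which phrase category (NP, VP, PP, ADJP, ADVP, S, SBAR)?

NP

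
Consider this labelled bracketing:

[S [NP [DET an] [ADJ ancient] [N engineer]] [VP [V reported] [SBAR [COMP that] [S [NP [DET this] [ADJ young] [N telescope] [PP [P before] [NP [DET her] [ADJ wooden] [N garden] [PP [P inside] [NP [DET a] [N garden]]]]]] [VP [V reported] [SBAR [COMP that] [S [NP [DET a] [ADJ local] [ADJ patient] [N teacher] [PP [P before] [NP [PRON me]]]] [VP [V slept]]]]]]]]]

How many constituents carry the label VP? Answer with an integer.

3

The VP constituents are: [VP reported that this young telescope before her wooden garden inside a garden reported that a local patient teacher before me slept]; [VP reported that a local patient teacher before me slept]; [VP slept]. Total: 3.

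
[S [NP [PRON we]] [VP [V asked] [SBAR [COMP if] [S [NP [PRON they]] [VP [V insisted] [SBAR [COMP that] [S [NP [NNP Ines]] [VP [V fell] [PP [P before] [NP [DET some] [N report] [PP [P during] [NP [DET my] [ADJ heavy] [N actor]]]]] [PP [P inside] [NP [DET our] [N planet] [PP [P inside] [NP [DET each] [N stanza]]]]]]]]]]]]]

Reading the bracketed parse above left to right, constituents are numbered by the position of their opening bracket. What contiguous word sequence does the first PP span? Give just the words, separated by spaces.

before some report during my heavy actor

Opening `[PP` markers occur at word positions 9, 12, 16, 19; the first of these opens the constituent [PP before some report during my heavy actor].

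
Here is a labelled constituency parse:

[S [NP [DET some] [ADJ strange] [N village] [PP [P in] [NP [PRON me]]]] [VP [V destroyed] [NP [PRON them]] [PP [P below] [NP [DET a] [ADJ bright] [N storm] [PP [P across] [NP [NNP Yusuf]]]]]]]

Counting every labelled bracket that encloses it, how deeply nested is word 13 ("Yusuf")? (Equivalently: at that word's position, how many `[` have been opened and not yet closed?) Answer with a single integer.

7

The word sits inside NNP, which is inside NP, inside PP, inside NP, inside PP, inside VP, inside S — 7 brackets in all.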